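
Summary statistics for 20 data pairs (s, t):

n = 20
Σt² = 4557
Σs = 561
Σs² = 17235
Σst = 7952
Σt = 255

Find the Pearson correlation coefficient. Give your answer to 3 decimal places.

r = (nΣst − ΣsΣt) / √[(nΣs² − (Σs)²)(nΣt² − (Σt)²)]
Numerator: 20×7952 − 561×255 = 15985
Denominator: √[(344700 − 314721)(91140 − 65025)] = √[29979 × 26115] = 27980.3786
r = 15985 / 27980.3786 ≈ 0.571

0.571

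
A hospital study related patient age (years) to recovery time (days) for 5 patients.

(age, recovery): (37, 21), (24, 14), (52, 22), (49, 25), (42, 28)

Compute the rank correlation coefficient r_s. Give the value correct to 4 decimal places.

0.6000

Rank age: 2, 1, 5, 4, 3
Rank recovery: 2, 1, 3, 4, 5
d = rank(age) − rank(recovery): 0, 0, 2, 0, -2; Σd² = 8
ρ = 1 − 6Σd² / [n(n²−1)] = 1 − 6×8 / (5×24) = 1 − 48/120 ≈ 0.6000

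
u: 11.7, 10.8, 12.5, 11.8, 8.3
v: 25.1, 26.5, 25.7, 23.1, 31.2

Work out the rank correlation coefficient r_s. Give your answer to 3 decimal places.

Rank u: 3, 2, 5, 4, 1
Rank v: 2, 4, 3, 1, 5
d = rank(u) − rank(v): 1, -2, 2, 3, -4; Σd² = 34
ρ = 1 − 6Σd² / [n(n²−1)] = 1 − 6×34 / (5×24) = 1 − 204/120 ≈ -0.700

-0.700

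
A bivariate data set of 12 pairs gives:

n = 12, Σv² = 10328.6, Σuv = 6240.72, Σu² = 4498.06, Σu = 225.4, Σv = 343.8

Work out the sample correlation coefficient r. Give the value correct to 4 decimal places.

r = (nΣuv − ΣuΣv) / √[(nΣu² − (Σu)²)(nΣv² − (Σv)²)]
Numerator: 12×6240.72 − 225.4×343.8 = -2603.88
Denominator: √[(53976.72 − 50805.16)(123943.2 − 118198.44)] = √[3171.56 × 5744.76] = 4268.4717
r = -2603.88 / 4268.4717 ≈ -0.6100

-0.6100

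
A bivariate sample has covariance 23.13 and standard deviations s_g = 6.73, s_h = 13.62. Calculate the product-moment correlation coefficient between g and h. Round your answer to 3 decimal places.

r = Cov(g,h) / (s_g · s_h) = 23.13 / (6.73 × 13.62)
  = 23.13 / 91.6626 ≈ 0.252

0.252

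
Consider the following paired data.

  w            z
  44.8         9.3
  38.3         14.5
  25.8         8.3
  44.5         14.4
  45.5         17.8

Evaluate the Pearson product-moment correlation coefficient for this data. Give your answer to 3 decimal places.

0.597

n = 5, Σw = 198.9, Σz = 64.3, Σw² = 8190.07, Σz² = 889.83, Σwz = 2636.83
nΣwz − ΣwΣz = 13184.15 − 12789.27 = 394.88
nΣw² − (Σw)² = 40950.35 − 39561.21 = 1389.14; nΣz² − (Σz)² = 4449.15 − 4134.49 = 314.66
r = 394.88 / √(1389.14 × 314.66) = 394.88 / 661.1405 ≈ 0.597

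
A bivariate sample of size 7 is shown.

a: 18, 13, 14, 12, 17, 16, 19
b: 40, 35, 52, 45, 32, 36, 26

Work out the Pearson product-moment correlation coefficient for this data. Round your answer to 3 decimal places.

n = 7, Σa = 109, Σb = 266, Σa² = 1739, Σb² = 10550, Σab = 4057
nΣab − ΣaΣb = 28399 − 28994 = -595
nΣa² − (Σa)² = 12173 − 11881 = 292; nΣb² − (Σb)² = 73850 − 70756 = 3094
r = -595 / √(292 × 3094) = -595 / 950.4988 ≈ -0.626

-0.626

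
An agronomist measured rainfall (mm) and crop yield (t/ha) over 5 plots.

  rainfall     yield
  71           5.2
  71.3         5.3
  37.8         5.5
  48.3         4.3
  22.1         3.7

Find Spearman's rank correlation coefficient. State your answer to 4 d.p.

Rank rainfall: 4, 5, 2, 3, 1
Rank yield: 3, 4, 5, 2, 1
d = rank(rainfall) − rank(yield): 1, 1, -3, 1, 0; Σd² = 12
ρ = 1 − 6Σd² / [n(n²−1)] = 1 − 6×12 / (5×24) = 1 − 72/120 ≈ 0.4000

0.4000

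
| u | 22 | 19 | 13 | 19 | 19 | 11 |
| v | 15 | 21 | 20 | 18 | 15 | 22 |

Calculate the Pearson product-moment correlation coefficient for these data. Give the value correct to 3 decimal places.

-0.747

n = 6, Σu = 103, Σv = 111, Σu² = 1857, Σv² = 2099, Σuv = 1858
nΣuv − ΣuΣv = 11148 − 11433 = -285
nΣu² − (Σu)² = 11142 − 10609 = 533; nΣv² − (Σv)² = 12594 − 12321 = 273
r = -285 / √(533 × 273) = -285 / 381.4564 ≈ -0.747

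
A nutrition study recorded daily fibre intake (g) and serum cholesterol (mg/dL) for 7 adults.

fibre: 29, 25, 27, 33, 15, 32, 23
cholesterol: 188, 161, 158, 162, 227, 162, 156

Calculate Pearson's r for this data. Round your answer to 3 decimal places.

-0.676

n = 7, Σx = 184, Σy = 1214, Σx² = 5062, Σy² = 214582, Σxy = 31266
nΣxy − ΣxΣy = 218862 − 223376 = -4514
nΣx² − (Σx)² = 35434 − 33856 = 1578; nΣy² − (Σy)² = 1502074 − 1473796 = 28278
r = -4514 / √(1578 × 28278) = -4514 / 6680.0213 ≈ -0.676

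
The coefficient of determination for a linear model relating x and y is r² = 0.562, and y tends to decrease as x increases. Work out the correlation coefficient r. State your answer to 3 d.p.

-0.750

|r| = √0.562 = 0.750
The association is negative, so r = −0.750.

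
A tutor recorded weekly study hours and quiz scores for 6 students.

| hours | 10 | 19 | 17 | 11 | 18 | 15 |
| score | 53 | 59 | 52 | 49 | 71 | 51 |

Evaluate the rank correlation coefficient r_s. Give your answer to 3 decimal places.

0.600

Rank hours: 1, 6, 4, 2, 5, 3
Rank score: 4, 5, 3, 1, 6, 2
d = rank(hours) − rank(score): -3, 1, 1, 1, -1, 1; Σd² = 14
ρ = 1 − 6Σd² / [n(n²−1)] = 1 − 6×14 / (6×35) = 1 − 84/210 ≈ 0.600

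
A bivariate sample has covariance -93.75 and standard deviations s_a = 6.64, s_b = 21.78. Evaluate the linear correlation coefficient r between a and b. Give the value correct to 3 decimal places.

-0.648

r = Cov(a,b) / (s_a · s_b) = -93.75 / (6.64 × 21.78)
  = -93.75 / 144.6192 ≈ -0.648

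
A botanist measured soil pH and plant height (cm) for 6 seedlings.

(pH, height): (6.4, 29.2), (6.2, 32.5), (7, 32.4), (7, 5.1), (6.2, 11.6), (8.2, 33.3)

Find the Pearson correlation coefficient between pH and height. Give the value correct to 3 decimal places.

n = 6, Σx = 41, Σy = 144.1, Σx² = 283.08, Σy² = 4228.11, Σxy = 995.86
nΣxy − ΣxΣy = 5975.16 − 5908.1 = 67.06
nΣx² − (Σx)² = 1698.48 − 1681 = 17.48; nΣy² − (Σy)² = 25368.66 − 20764.81 = 4603.85
r = 67.06 / √(17.48 × 4603.85) = 67.06 / 283.6817 ≈ 0.236

0.236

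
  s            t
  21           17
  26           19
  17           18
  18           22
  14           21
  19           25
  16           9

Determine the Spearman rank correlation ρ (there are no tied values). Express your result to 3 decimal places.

0.107

Rank s: 6, 7, 3, 4, 1, 5, 2
Rank t: 2, 4, 3, 6, 5, 7, 1
d = rank(s) − rank(t): 4, 3, 0, -2, -4, -2, 1; Σd² = 50
ρ = 1 − 6Σd² / [n(n²−1)] = 1 − 6×50 / (7×48) = 1 − 300/336 ≈ 0.107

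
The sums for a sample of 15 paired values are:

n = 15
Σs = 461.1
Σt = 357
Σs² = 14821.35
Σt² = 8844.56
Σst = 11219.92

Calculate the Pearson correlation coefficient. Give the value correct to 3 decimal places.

0.518

r = (nΣst − ΣsΣt) / √[(nΣs² − (Σs)²)(nΣt² − (Σt)²)]
Numerator: 15×11219.92 − 461.1×357 = 3686.1
Denominator: √[(222320.25 − 212613.21)(132668.4 − 127449)] = √[9707.04 × 5219.4] = 7117.9298
r = 3686.1 / 7117.9298 ≈ 0.518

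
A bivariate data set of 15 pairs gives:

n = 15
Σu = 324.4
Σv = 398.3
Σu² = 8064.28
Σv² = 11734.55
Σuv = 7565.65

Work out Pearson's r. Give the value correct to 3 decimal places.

-0.951

r = (nΣuv − ΣuΣv) / √[(nΣu² − (Σu)²)(nΣv² − (Σv)²)]
Numerator: 15×7565.65 − 324.4×398.3 = -15723.77
Denominator: √[(120964.2 − 105235.36)(176018.25 − 158642.89)] = √[15728.84 × 17375.36] = 16531.6139
r = -15723.77 / 16531.6139 ≈ -0.951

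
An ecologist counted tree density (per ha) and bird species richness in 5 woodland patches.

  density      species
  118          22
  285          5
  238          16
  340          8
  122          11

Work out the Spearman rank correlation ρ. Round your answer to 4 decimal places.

-0.8000

Rank density: 1, 4, 3, 5, 2
Rank species: 5, 1, 4, 2, 3
d = rank(density) − rank(species): -4, 3, -1, 3, -1; Σd² = 36
ρ = 1 − 6Σd² / [n(n²−1)] = 1 − 6×36 / (5×24) = 1 − 216/120 ≈ -0.8000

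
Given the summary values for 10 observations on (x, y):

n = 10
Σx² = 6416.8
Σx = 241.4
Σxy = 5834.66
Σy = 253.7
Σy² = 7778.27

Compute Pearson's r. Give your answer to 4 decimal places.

-0.3257

r = (nΣxy − ΣxΣy) / √[(nΣx² − (Σx)²)(nΣy² − (Σy)²)]
Numerator: 10×5834.66 − 241.4×253.7 = -2896.58
Denominator: √[(64168 − 58273.96)(77782.7 − 64363.69)] = √[5894.04 × 13419.01] = 8893.3785
r = -2896.58 / 8893.3785 ≈ -0.3257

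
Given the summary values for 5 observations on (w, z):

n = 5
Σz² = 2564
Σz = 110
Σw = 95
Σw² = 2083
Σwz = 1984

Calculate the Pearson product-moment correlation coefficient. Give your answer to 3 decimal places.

-0.530

r = (nΣwz − ΣwΣz) / √[(nΣw² − (Σw)²)(nΣz² − (Σz)²)]
Numerator: 5×1984 − 95×110 = -530
Denominator: √[(10415 − 9025)(12820 − 12100)] = √[1390 × 720] = 1000.3999
r = -530 / 1000.3999 ≈ -0.530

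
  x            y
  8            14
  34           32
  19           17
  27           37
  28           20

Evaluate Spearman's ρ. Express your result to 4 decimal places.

0.7000

Rank x: 1, 5, 2, 3, 4
Rank y: 1, 4, 2, 5, 3
d = rank(x) − rank(y): 0, 1, 0, -2, 1; Σd² = 6
ρ = 1 − 6Σd² / [n(n²−1)] = 1 − 6×6 / (5×24) = 1 − 36/120 ≈ 0.7000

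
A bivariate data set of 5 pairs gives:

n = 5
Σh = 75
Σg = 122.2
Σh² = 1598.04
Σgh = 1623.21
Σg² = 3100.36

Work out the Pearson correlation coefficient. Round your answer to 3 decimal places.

r = (nΣgh − ΣgΣh) / √[(nΣg² − (Σg)²)(nΣh² − (Σh)²)]
Numerator: 5×1623.21 − 122.2×75 = -1048.95
Denominator: √[(15501.8 − 14932.84)(7990.2 − 5625)] = √[568.96 × 2365.2] = 1160.0449
r = -1048.95 / 1160.0449 ≈ -0.904

-0.904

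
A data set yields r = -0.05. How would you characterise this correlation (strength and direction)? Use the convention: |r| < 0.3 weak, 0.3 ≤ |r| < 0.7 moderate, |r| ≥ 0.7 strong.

weak negative

r = -0.05 < 0 so the relationship is negative.
|r| = 0.05, which falls in the weak range.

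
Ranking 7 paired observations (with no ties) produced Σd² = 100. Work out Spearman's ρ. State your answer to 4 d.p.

-0.7857

ρ = 1 − 6Σd² / [n(n²−1)] = 1 − 6×100 / (7×48)
  = 1 − 600/336 = 1 − 1.78571 ≈ -0.7857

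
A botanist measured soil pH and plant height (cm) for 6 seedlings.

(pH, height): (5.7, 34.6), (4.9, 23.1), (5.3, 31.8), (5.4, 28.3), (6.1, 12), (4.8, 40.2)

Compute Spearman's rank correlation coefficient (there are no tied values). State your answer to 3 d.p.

Rank pH: 5, 2, 3, 4, 6, 1
Rank height: 5, 2, 4, 3, 1, 6
d = rank(pH) − rank(height): 0, 0, -1, 1, 5, -5; Σd² = 52
ρ = 1 − 6Σd² / [n(n²−1)] = 1 − 6×52 / (6×35) = 1 − 312/210 ≈ -0.486

-0.486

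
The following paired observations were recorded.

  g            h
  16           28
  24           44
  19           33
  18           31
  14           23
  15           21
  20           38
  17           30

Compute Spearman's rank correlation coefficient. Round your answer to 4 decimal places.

0.9762

Rank g: 3, 8, 6, 5, 1, 2, 7, 4
Rank h: 3, 8, 6, 5, 2, 1, 7, 4
d = rank(g) − rank(h): 0, 0, 0, 0, -1, 1, 0, 0; Σd² = 2
ρ = 1 − 6Σd² / [n(n²−1)] = 1 − 6×2 / (8×63) = 1 − 12/504 ≈ 0.9762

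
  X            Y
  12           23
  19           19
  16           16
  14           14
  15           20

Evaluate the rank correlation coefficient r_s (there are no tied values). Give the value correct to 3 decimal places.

-0.300

Rank X: 1, 5, 4, 2, 3
Rank Y: 5, 3, 2, 1, 4
d = rank(X) − rank(Y): -4, 2, 2, 1, -1; Σd² = 26
ρ = 1 − 6Σd² / [n(n²−1)] = 1 − 6×26 / (5×24) = 1 − 156/120 ≈ -0.300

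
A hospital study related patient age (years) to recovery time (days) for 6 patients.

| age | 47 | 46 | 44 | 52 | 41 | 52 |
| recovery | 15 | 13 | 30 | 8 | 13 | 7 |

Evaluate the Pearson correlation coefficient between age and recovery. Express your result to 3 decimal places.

-0.584

n = 6, Σx = 282, Σy = 86, Σx² = 13350, Σy² = 1576, Σxy = 3936
nΣxy − ΣxΣy = 23616 − 24252 = -636
nΣx² − (Σx)² = 80100 − 79524 = 576; nΣy² − (Σy)² = 9456 − 7396 = 2060
r = -636 / √(576 × 2060) = -636 / 1089.2933 ≈ -0.584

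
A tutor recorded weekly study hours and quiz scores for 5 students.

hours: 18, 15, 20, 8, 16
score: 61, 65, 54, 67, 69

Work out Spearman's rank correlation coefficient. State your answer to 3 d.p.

Rank hours: 4, 2, 5, 1, 3
Rank score: 2, 3, 1, 4, 5
d = rank(hours) − rank(score): 2, -1, 4, -3, -2; Σd² = 34
ρ = 1 − 6Σd² / [n(n²−1)] = 1 − 6×34 / (5×24) = 1 − 204/120 ≈ -0.700

-0.700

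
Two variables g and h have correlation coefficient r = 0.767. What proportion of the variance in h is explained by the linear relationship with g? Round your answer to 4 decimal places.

r² = (0.767)² = 0.5883

0.5883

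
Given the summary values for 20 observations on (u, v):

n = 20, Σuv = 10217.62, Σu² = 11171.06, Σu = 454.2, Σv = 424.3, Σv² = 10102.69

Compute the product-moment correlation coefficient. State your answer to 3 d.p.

r = (nΣuv − ΣuΣv) / √[(nΣu² − (Σu)²)(nΣv² − (Σv)²)]
Numerator: 20×10217.62 − 454.2×424.3 = 11635.34
Denominator: √[(223421.2 − 206297.64)(202053.8 − 180030.49)] = √[17123.56 × 22023.31] = 19419.5126
r = 11635.34 / 19419.5126 ≈ 0.599

0.599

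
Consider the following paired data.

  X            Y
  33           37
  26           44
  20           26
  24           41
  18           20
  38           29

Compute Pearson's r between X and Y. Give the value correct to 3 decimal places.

n = 6, ΣX = 159, ΣY = 197, ΣX² = 4509, ΣY² = 6903, ΣXY = 5331
nΣXY − ΣXΣY = 31986 − 31323 = 663
nΣX² − (ΣX)² = 27054 − 25281 = 1773; nΣY² − (ΣY)² = 41418 − 38809 = 2609
r = 663 / √(1773 × 2609) = 663 / 2150.7573 ≈ 0.308

0.308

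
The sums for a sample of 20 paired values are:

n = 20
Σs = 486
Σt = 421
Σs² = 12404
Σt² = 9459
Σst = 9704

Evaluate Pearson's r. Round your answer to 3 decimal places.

-0.884

r = (nΣst − ΣsΣt) / √[(nΣs² − (Σs)²)(nΣt² − (Σt)²)]
Numerator: 20×9704 − 486×421 = -10526
Denominator: √[(248080 − 236196)(189180 − 177241)] = √[11884 × 11939] = 11911.4683
r = -10526 / 11911.4683 ≈ -0.884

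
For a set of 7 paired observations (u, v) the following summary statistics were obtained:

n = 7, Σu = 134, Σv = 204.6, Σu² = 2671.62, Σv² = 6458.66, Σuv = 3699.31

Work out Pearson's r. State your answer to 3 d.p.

-0.963

r = (nΣuv − ΣuΣv) / √[(nΣu² − (Σu)²)(nΣv² − (Σv)²)]
Numerator: 7×3699.31 − 134×204.6 = -1521.23
Denominator: √[(18701.34 − 17956)(45210.62 − 41861.16)] = √[745.34 × 3349.46] = 1580.0274
r = -1521.23 / 1580.0274 ≈ -0.963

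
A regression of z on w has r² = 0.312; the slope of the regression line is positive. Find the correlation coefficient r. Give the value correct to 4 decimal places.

|r| = √0.312 = 0.5586
The association is positive, so r = 0.5586.

0.5586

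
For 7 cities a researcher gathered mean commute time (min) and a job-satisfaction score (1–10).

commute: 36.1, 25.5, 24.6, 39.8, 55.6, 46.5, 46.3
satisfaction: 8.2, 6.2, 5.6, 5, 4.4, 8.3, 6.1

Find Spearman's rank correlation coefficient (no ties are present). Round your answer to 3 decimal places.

-0.143

Rank commute: 3, 2, 1, 4, 7, 6, 5
Rank satisfaction: 6, 5, 3, 2, 1, 7, 4
d = rank(commute) − rank(satisfaction): -3, -3, -2, 2, 6, -1, 1; Σd² = 64
ρ = 1 − 6Σd² / [n(n²−1)] = 1 − 6×64 / (7×48) = 1 − 384/336 ≈ -0.143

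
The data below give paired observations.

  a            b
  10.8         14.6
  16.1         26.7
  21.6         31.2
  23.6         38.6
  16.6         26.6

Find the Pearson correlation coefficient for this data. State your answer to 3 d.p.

n = 5, Σa = 88.7, Σb = 137.7, Σa² = 1674.93, Σb² = 4097.01, Σab = 2613.99
nΣab − ΣaΣb = 13069.95 − 12213.99 = 855.96
nΣa² − (Σa)² = 8374.65 − 7867.69 = 506.96; nΣb² − (Σb)² = 20485.05 − 18961.29 = 1523.76
r = 855.96 / √(506.96 × 1523.76) = 855.96 / 878.9115 ≈ 0.974

0.974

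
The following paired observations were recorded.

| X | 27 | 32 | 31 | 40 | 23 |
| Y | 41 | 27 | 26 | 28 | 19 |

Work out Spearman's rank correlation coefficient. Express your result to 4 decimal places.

Rank X: 2, 4, 3, 5, 1
Rank Y: 5, 3, 2, 4, 1
d = rank(X) − rank(Y): -3, 1, 1, 1, 0; Σd² = 12
ρ = 1 − 6Σd² / [n(n²−1)] = 1 − 6×12 / (5×24) = 1 − 72/120 ≈ 0.4000

0.4000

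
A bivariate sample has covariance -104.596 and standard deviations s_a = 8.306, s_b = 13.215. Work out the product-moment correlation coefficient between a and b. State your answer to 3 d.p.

-0.953

r = Cov(a,b) / (s_a · s_b) = -104.596 / (8.306 × 13.215)
  = -104.596 / 109.7638 ≈ -0.953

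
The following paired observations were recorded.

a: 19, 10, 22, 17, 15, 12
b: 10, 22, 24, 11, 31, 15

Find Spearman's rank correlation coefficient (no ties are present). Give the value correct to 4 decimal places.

Rank a: 5, 1, 6, 4, 3, 2
Rank b: 1, 4, 5, 2, 6, 3
d = rank(a) − rank(b): 4, -3, 1, 2, -3, -1; Σd² = 40
ρ = 1 − 6Σd² / [n(n²−1)] = 1 − 6×40 / (6×35) = 1 − 240/210 ≈ -0.1429

-0.1429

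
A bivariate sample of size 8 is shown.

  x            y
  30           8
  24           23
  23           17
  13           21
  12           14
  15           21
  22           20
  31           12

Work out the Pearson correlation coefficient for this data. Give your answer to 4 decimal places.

-0.5177

n = 8, Σx = 170, Σy = 136, Σx² = 3988, Σy² = 2504, Σxy = 2751
nΣxy − ΣxΣy = 22008 − 23120 = -1112
nΣx² − (Σx)² = 31904 − 28900 = 3004; nΣy² − (Σy)² = 20032 − 18496 = 1536
r = -1112 / √(3004 × 1536) = -1112 / 2148.0559 ≈ -0.5177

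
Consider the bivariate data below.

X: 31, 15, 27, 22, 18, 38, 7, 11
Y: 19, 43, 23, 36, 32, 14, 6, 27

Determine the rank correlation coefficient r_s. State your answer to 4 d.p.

-0.1667

Rank X: 7, 3, 6, 5, 4, 8, 1, 2
Rank Y: 3, 8, 4, 7, 6, 2, 1, 5
d = rank(X) − rank(Y): 4, -5, 2, -2, -2, 6, 0, -3; Σd² = 98
ρ = 1 − 6Σd² / [n(n²−1)] = 1 − 6×98 / (8×63) = 1 − 588/504 ≈ -0.1667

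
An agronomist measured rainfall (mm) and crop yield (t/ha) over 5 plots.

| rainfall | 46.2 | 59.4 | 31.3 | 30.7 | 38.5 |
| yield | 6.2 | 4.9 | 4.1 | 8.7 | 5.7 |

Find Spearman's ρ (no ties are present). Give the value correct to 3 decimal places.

Rank rainfall: 4, 5, 2, 1, 3
Rank yield: 4, 2, 1, 5, 3
d = rank(rainfall) − rank(yield): 0, 3, 1, -4, 0; Σd² = 26
ρ = 1 − 6Σd² / [n(n²−1)] = 1 − 6×26 / (5×24) = 1 − 156/120 ≈ -0.300

-0.300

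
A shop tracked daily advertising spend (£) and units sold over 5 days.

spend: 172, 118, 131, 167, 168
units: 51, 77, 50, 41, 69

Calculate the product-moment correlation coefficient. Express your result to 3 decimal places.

n = 5, Σx = 756, Σy = 288, Σx² = 116782, Σy² = 17472, Σxy = 42847
nΣxy − ΣxΣy = 214235 − 217728 = -3493
nΣx² − (Σx)² = 583910 − 571536 = 12374; nΣy² − (Σy)² = 87360 − 82944 = 4416
r = -3493 / √(12374 × 4416) = -3493 / 7392.1299 ≈ -0.473

-0.473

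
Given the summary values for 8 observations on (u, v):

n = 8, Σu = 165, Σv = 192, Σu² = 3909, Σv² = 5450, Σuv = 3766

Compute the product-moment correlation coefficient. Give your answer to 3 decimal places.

r = (nΣuv − ΣuΣv) / √[(nΣu² − (Σu)²)(nΣv² − (Σv)²)]
Numerator: 8×3766 − 165×192 = -1552
Denominator: √[(31272 − 27225)(43600 − 36864)] = √[4047 × 6736] = 5221.1677
r = -1552 / 5221.1677 ≈ -0.297

-0.297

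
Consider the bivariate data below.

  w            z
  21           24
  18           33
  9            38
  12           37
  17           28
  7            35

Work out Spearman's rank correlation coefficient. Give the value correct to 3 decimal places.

-0.771

Rank w: 6, 5, 2, 3, 4, 1
Rank z: 1, 3, 6, 5, 2, 4
d = rank(w) − rank(z): 5, 2, -4, -2, 2, -3; Σd² = 62
ρ = 1 − 6Σd² / [n(n²−1)] = 1 − 6×62 / (6×35) = 1 − 372/210 ≈ -0.771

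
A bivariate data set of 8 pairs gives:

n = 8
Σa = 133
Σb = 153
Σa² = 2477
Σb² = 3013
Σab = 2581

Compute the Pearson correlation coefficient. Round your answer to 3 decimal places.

r = (nΣab − ΣaΣb) / √[(nΣa² − (Σa)²)(nΣb² − (Σb)²)]
Numerator: 8×2581 − 133×153 = 299
Denominator: √[(19816 − 17689)(24104 − 23409)] = √[2127 × 695] = 1215.8392
r = 299 / 1215.8392 ≈ 0.246

0.246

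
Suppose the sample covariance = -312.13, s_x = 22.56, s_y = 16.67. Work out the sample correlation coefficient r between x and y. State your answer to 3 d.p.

-0.830

r = Cov(x,y) / (s_x · s_y) = -312.13 / (22.56 × 16.67)
  = -312.13 / 376.0752 ≈ -0.830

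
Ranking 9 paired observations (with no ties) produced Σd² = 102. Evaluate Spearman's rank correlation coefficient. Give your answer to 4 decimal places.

0.1500

ρ = 1 − 6Σd² / [n(n²−1)] = 1 − 6×102 / (9×80)
  = 1 − 612/720 = 1 − 0.85000 ≈ 0.1500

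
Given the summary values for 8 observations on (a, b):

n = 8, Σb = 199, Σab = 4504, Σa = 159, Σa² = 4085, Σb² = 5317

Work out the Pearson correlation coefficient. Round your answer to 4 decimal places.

0.9423

r = (nΣab − ΣaΣb) / √[(nΣa² − (Σa)²)(nΣb² − (Σb)²)]
Numerator: 8×4504 − 159×199 = 4391
Denominator: √[(32680 − 25281)(42536 − 39601)] = √[7399 × 2935] = 4660.0499
r = 4391 / 4660.0499 ≈ 0.9423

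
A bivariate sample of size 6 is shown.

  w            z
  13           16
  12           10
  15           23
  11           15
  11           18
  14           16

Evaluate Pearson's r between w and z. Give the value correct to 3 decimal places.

n = 6, Σw = 76, Σz = 98, Σw² = 976, Σz² = 1690, Σwz = 1260
nΣwz − ΣwΣz = 7560 − 7448 = 112
nΣw² − (Σw)² = 5856 − 5776 = 80; nΣz² − (Σz)² = 10140 − 9604 = 536
r = 112 / √(80 × 536) = 112 / 207.0749 ≈ 0.541

0.541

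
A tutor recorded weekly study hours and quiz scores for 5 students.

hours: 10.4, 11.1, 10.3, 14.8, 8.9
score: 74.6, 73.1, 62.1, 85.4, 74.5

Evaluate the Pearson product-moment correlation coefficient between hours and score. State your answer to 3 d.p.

0.685

n = 5, Σx = 55.5, Σy = 369.7, Σx² = 635.71, Σy² = 27608.59, Σxy = 4153.85
nΣxy − ΣxΣy = 20769.25 − 20518.35 = 250.9
nΣx² − (Σx)² = 3178.55 − 3080.25 = 98.3; nΣy² − (Σy)² = 138042.95 − 136678.09 = 1364.86
r = 250.9 / √(98.3 × 1364.86) = 250.9 / 366.2864 ≈ 0.685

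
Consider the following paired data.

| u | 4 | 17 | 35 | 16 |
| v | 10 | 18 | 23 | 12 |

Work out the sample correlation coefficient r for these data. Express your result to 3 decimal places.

0.923

n = 4, Σu = 72, Σv = 63, Σu² = 1786, Σv² = 1097, Σuv = 1343
nΣuv − ΣuΣv = 5372 − 4536 = 836
nΣu² − (Σu)² = 7144 − 5184 = 1960; nΣv² − (Σv)² = 4388 − 3969 = 419
r = 836 / √(1960 × 419) = 836 / 906.2229 ≈ 0.923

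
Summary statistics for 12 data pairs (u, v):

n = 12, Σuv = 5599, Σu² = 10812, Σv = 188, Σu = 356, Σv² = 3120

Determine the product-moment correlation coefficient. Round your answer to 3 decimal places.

0.104

r = (nΣuv − ΣuΣv) / √[(nΣu² − (Σu)²)(nΣv² − (Σv)²)]
Numerator: 12×5599 − 356×188 = 260
Denominator: √[(129744 − 126736)(37440 − 35344)] = √[3008 × 2096] = 2510.9297
r = 260 / 2510.9297 ≈ 0.104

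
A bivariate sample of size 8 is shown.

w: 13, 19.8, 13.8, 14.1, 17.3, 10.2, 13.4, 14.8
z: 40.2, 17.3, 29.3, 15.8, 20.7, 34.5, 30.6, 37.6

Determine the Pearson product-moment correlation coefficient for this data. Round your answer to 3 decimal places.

n = 8, Σw = 116.4, Σz = 226, Σw² = 1752.22, Σz² = 6992.32, Σwz = 3168.79
nΣwz − ΣwΣz = 25350.32 − 26306.4 = -956.08
nΣw² − (Σw)² = 14017.76 − 13548.96 = 468.8; nΣz² − (Σz)² = 55938.56 − 51076 = 4862.56
r = -956.08 / √(468.8 × 4862.56) = -956.08 / 1509.8239 ≈ -0.633

-0.633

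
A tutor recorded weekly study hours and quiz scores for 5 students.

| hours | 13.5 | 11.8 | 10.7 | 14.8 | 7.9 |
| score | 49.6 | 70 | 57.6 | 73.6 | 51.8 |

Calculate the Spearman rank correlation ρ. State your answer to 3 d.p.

0.400

Rank hours: 4, 3, 2, 5, 1
Rank score: 1, 4, 3, 5, 2
d = rank(hours) − rank(score): 3, -1, -1, 0, -1; Σd² = 12
ρ = 1 − 6Σd² / [n(n²−1)] = 1 − 6×12 / (5×24) = 1 − 72/120 ≈ 0.400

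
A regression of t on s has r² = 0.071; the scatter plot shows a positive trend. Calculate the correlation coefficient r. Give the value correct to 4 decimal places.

|r| = √0.071 = 0.2665
The association is positive, so r = 0.2665.

0.2665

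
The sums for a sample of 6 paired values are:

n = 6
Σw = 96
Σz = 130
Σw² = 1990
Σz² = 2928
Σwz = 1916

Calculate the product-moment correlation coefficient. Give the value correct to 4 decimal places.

r = (nΣwz − ΣwΣz) / √[(nΣw² − (Σw)²)(nΣz² − (Σz)²)]
Numerator: 6×1916 − 96×130 = -984
Denominator: √[(11940 − 9216)(17568 − 16900)] = √[2724 × 668] = 1348.9374
r = -984 / 1348.9374 ≈ -0.7295

-0.7295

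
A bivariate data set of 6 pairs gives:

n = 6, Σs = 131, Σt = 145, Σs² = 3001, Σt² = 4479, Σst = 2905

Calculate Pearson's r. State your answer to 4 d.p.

-0.7040

r = (nΣst − ΣsΣt) / √[(nΣs² − (Σs)²)(nΣt² − (Σt)²)]
Numerator: 6×2905 − 131×145 = -1565
Denominator: √[(18006 − 17161)(26874 − 21025)] = √[845 × 5849] = 2223.1520
r = -1565 / 2223.1520 ≈ -0.7040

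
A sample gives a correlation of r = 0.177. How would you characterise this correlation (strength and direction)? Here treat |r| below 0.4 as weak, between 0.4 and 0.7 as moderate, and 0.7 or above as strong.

weak positive

r = 0.177 > 0 so the relationship is positive.
|r| = 0.177, which falls in the weak range.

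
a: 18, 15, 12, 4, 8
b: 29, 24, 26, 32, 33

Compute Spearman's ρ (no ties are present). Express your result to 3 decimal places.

Rank a: 5, 4, 3, 1, 2
Rank b: 3, 1, 2, 4, 5
d = rank(a) − rank(b): 2, 3, 1, -3, -3; Σd² = 32
ρ = 1 − 6Σd² / [n(n²−1)] = 1 − 6×32 / (5×24) = 1 − 192/120 ≈ -0.600

-0.600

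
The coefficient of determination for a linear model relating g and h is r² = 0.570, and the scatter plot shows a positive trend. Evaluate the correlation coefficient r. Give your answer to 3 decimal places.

|r| = √0.570 = 0.755
The association is positive, so r = 0.755.

0.755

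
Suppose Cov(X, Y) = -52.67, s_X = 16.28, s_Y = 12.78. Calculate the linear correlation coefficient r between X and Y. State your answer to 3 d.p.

-0.253

r = Cov(X,Y) / (s_X · s_Y) = -52.67 / (16.28 × 12.78)
  = -52.67 / 208.0584 ≈ -0.253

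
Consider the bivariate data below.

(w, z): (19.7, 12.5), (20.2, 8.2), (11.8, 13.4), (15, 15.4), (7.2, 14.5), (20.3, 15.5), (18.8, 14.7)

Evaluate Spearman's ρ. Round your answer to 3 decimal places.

Rank w: 5, 6, 2, 3, 1, 7, 4
Rank z: 2, 1, 3, 6, 4, 7, 5
d = rank(w) − rank(z): 3, 5, -1, -3, -3, 0, -1; Σd² = 54
ρ = 1 − 6Σd² / [n(n²−1)] = 1 − 6×54 / (7×48) = 1 − 324/336 ≈ 0.036

0.036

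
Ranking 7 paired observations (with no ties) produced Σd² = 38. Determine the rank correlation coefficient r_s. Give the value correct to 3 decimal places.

0.321

ρ = 1 − 6Σd² / [n(n²−1)] = 1 − 6×38 / (7×48)
  = 1 − 228/336 = 1 − 0.6786 ≈ 0.321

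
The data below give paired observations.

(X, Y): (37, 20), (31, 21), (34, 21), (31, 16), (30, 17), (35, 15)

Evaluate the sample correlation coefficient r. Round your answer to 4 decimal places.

n = 6, ΣX = 198, ΣY = 110, ΣX² = 6572, ΣY² = 2052, ΣXY = 3636
nΣXY − ΣXΣY = 21816 − 21780 = 36
nΣX² − (ΣX)² = 39432 − 39204 = 228; nΣY² − (ΣY)² = 12312 − 12100 = 212
r = 36 / √(228 × 212) = 36 / 219.8545 ≈ 0.1637

0.1637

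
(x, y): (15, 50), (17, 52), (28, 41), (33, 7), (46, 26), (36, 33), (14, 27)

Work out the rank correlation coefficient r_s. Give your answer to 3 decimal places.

Rank x: 2, 3, 4, 5, 7, 6, 1
Rank y: 6, 7, 5, 1, 2, 4, 3
d = rank(x) − rank(y): -4, -4, -1, 4, 5, 2, -2; Σd² = 82
ρ = 1 − 6Σd² / [n(n²−1)] = 1 − 6×82 / (7×48) = 1 − 492/336 ≈ -0.464

-0.464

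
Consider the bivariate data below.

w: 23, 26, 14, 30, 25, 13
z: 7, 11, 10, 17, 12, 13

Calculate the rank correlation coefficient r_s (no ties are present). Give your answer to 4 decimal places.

Rank w: 3, 5, 2, 6, 4, 1
Rank z: 1, 3, 2, 6, 4, 5
d = rank(w) − rank(z): 2, 2, 0, 0, 0, -4; Σd² = 24
ρ = 1 − 6Σd² / [n(n²−1)] = 1 − 6×24 / (6×35) = 1 − 144/210 ≈ 0.3143

0.3143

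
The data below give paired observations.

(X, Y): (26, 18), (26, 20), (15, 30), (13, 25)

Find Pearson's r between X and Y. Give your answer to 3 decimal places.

n = 4, ΣX = 80, ΣY = 93, ΣX² = 1746, ΣY² = 2249, ΣXY = 1763
nΣXY − ΣXΣY = 7052 − 7440 = -388
nΣX² − (ΣX)² = 6984 − 6400 = 584; nΣY² − (ΣY)² = 8996 − 8649 = 347
r = -388 / √(584 × 347) = -388 / 450.1644 ≈ -0.862

-0.862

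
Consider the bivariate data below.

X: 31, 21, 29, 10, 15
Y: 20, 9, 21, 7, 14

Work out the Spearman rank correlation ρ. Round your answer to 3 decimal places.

Rank X: 5, 3, 4, 1, 2
Rank Y: 4, 2, 5, 1, 3
d = rank(X) − rank(Y): 1, 1, -1, 0, -1; Σd² = 4
ρ = 1 − 6Σd² / [n(n²−1)] = 1 − 6×4 / (5×24) = 1 − 24/120 ≈ 0.800

0.800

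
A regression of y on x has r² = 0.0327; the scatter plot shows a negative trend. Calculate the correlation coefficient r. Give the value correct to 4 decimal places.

-0.1808

|r| = √0.0327 = 0.1808
The association is negative, so r = −0.1808.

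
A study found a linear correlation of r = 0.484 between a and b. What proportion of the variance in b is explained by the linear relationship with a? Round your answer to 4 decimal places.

0.2343

r² = (0.484)² = 0.2343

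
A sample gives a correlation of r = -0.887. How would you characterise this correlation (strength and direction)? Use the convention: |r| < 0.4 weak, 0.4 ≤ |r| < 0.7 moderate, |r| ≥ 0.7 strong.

r = -0.887 < 0 so the relationship is negative.
|r| = 0.887, which falls in the strong range.

strong negative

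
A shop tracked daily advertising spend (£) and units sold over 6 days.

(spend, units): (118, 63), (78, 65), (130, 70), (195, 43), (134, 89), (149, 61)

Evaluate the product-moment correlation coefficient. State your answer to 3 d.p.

n = 6, Σx = 804, Σy = 391, Σx² = 115090, Σy² = 26585, Σxy = 51004
nΣxy − ΣxΣy = 306024 − 314364 = -8340
nΣx² − (Σx)² = 690540 − 646416 = 44124; nΣy² − (Σy)² = 159510 − 152881 = 6629
r = -8340 / √(44124 × 6629) = -8340 / 17102.5728 ≈ -0.488

-0.488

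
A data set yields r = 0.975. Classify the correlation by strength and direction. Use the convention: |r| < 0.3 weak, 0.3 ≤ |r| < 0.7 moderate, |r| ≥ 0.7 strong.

r = 0.975 > 0 so the relationship is positive.
|r| = 0.975, which falls in the strong range.

strong positive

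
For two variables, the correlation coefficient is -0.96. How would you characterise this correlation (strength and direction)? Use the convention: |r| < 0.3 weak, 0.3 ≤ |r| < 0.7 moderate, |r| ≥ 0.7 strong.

r = -0.96 < 0 so the relationship is negative.
|r| = 0.96, which falls in the strong range.

strong negative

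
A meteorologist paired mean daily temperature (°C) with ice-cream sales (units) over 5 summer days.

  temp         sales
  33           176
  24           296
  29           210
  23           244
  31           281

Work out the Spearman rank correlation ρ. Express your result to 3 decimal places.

-0.500

Rank temp: 5, 2, 3, 1, 4
Rank sales: 1, 5, 2, 3, 4
d = rank(temp) − rank(sales): 4, -3, 1, -2, 0; Σd² = 30
ρ = 1 − 6Σd² / [n(n²−1)] = 1 − 6×30 / (5×24) = 1 − 180/120 ≈ -0.500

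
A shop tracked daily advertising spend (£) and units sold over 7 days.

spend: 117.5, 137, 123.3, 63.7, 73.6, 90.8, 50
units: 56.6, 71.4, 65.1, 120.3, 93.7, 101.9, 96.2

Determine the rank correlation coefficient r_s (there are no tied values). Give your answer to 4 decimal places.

-0.6786

Rank spend: 5, 7, 6, 2, 3, 4, 1
Rank units: 1, 3, 2, 7, 4, 6, 5
d = rank(spend) − rank(units): 4, 4, 4, -5, -1, -2, -4; Σd² = 94
ρ = 1 − 6Σd² / [n(n²−1)] = 1 − 6×94 / (7×48) = 1 − 564/336 ≈ -0.6786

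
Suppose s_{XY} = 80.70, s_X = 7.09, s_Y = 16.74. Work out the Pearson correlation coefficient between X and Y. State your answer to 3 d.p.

r = Cov(X,Y) / (s_X · s_Y) = 80.70 / (7.09 × 16.74)
  = 80.70 / 118.6866 ≈ 0.680

0.680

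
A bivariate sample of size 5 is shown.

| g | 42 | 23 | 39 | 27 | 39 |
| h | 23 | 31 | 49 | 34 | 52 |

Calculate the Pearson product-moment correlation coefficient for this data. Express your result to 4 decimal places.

n = 5, Σg = 170, Σh = 189, Σg² = 6064, Σh² = 7751, Σgh = 6536
nΣgh − ΣgΣh = 32680 − 32130 = 550
nΣg² − (Σg)² = 30320 − 28900 = 1420; nΣh² − (Σh)² = 38755 − 35721 = 3034
r = 550 / √(1420 × 3034) = 550 / 2075.6397 ≈ 0.2650

0.2650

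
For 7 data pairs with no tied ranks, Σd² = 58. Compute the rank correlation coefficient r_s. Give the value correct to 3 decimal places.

ρ = 1 − 6Σd² / [n(n²−1)] = 1 − 6×58 / (7×48)
  = 1 − 348/336 = 1 − 1.0357 ≈ -0.036

-0.036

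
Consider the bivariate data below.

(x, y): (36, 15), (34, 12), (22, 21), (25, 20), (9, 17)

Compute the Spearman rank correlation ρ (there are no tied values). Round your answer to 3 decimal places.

-0.600

Rank x: 5, 4, 2, 3, 1
Rank y: 2, 1, 5, 4, 3
d = rank(x) − rank(y): 3, 3, -3, -1, -2; Σd² = 32
ρ = 1 − 6Σd² / [n(n²−1)] = 1 − 6×32 / (5×24) = 1 − 192/120 ≈ -0.600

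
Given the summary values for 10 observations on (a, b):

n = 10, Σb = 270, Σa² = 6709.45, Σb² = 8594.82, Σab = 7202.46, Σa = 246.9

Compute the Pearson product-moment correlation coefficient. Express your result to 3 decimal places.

0.599

r = (nΣab − ΣaΣb) / √[(nΣa² − (Σa)²)(nΣb² − (Σb)²)]
Numerator: 10×7202.46 − 246.9×270 = 5361.6
Denominator: √[(67094.5 − 60959.61)(85948.2 − 72900)] = √[6134.89 × 13048.2] = 8947.0259
r = 5361.6 / 8947.0259 ≈ 0.599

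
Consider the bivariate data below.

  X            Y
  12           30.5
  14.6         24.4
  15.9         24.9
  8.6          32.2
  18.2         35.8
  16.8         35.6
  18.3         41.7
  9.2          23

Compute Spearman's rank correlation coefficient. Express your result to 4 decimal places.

0.6905

Rank X: 3, 4, 5, 1, 7, 6, 8, 2
Rank Y: 4, 2, 3, 5, 7, 6, 8, 1
d = rank(X) − rank(Y): -1, 2, 2, -4, 0, 0, 0, 1; Σd² = 26
ρ = 1 − 6Σd² / [n(n²−1)] = 1 − 6×26 / (8×63) = 1 − 156/504 ≈ 0.6905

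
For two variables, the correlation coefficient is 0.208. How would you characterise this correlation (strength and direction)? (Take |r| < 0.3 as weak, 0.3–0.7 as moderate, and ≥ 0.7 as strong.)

weak positive

r = 0.208 > 0 so the relationship is positive.
|r| = 0.208, which falls in the weak range.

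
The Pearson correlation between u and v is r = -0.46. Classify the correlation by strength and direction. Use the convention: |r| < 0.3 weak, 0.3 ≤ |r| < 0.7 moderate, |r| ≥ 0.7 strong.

moderate negative

r = -0.46 < 0 so the relationship is negative.
|r| = 0.46, which falls in the moderate range.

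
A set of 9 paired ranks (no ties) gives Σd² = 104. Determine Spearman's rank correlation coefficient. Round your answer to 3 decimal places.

ρ = 1 − 6Σd² / [n(n²−1)] = 1 − 6×104 / (9×80)
  = 1 − 624/720 = 1 − 0.8667 ≈ 0.133

0.133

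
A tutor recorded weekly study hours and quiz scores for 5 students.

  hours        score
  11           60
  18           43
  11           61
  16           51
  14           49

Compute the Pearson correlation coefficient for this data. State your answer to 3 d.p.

n = 5, Σx = 70, Σy = 264, Σx² = 1018, Σy² = 14172, Σxy = 3607
nΣxy − ΣxΣy = 18035 − 18480 = -445
nΣx² − (Σx)² = 5090 − 4900 = 190; nΣy² − (Σy)² = 70860 − 69696 = 1164
r = -445 / √(190 × 1164) = -445 / 470.2765 ≈ -0.946

-0.946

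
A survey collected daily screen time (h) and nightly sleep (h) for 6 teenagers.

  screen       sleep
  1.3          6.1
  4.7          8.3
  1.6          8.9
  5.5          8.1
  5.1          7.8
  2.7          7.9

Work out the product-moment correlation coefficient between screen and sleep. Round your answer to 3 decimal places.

n = 6, Σx = 20.9, Σy = 47.1, Σx² = 89.89, Σy² = 374.17, Σxy = 166.84
nΣxy − ΣxΣy = 1001.04 − 984.39 = 16.65
nΣx² − (Σx)² = 539.34 − 436.81 = 102.53; nΣy² − (Σy)² = 2245.02 − 2218.41 = 26.61
r = 16.65 / √(102.53 × 26.61) = 16.65 / 52.2334 ≈ 0.319

0.319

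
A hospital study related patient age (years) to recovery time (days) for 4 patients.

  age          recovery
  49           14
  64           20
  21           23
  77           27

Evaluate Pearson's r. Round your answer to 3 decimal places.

n = 4, Σx = 211, Σy = 84, Σx² = 12867, Σy² = 1854, Σxy = 4528
nΣxy − ΣxΣy = 18112 − 17724 = 388
nΣx² − (Σx)² = 51468 − 44521 = 6947; nΣy² − (Σy)² = 7416 − 7056 = 360
r = 388 / √(6947 × 360) = 388 / 1581.4297 ≈ 0.245

0.245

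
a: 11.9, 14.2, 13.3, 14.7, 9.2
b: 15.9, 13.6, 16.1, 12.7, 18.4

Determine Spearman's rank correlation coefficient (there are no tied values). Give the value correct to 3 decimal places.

-0.900

Rank a: 2, 4, 3, 5, 1
Rank b: 3, 2, 4, 1, 5
d = rank(a) − rank(b): -1, 2, -1, 4, -4; Σd² = 38
ρ = 1 − 6Σd² / [n(n²−1)] = 1 − 6×38 / (5×24) = 1 − 228/120 ≈ -0.900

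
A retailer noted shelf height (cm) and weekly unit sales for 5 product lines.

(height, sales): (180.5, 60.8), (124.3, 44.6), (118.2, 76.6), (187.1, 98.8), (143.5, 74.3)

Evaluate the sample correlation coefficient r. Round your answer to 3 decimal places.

0.471

n = 5, Σx = 753.6, Σy = 355.1, Σx² = 117600.64, Σy² = 26835.29, Σxy = 54719.83
nΣxy − ΣxΣy = 273599.15 − 267603.36 = 5995.79
nΣx² − (Σx)² = 588003.2 − 567912.96 = 20090.24; nΣy² − (Σy)² = 134176.45 − 126096.01 = 8080.44
r = 5995.79 / √(20090.24 × 8080.44) = 5995.79 / 12741.1922 ≈ 0.471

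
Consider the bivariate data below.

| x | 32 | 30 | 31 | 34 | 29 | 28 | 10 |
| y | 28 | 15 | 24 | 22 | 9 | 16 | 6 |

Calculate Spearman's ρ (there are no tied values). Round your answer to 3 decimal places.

0.786

Rank x: 6, 4, 5, 7, 3, 2, 1
Rank y: 7, 3, 6, 5, 2, 4, 1
d = rank(x) − rank(y): -1, 1, -1, 2, 1, -2, 0; Σd² = 12
ρ = 1 − 6Σd² / [n(n²−1)] = 1 − 6×12 / (7×48) = 1 − 72/336 ≈ 0.786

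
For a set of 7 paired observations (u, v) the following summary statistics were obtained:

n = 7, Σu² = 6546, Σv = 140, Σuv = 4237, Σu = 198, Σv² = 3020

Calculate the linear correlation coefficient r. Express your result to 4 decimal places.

r = (nΣuv − ΣuΣv) / √[(nΣu² − (Σu)²)(nΣv² − (Σv)²)]
Numerator: 7×4237 − 198×140 = 1939
Denominator: √[(45822 − 39204)(21140 − 19600)] = √[6618 × 1540] = 3192.4473
r = 1939 / 3192.4473 ≈ 0.6074

0.6074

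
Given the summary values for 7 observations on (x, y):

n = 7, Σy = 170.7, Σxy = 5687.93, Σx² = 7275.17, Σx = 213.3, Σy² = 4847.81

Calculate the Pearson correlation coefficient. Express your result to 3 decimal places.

0.667

r = (nΣxy − ΣxΣy) / √[(nΣx² − (Σx)²)(nΣy² − (Σy)²)]
Numerator: 7×5687.93 − 213.3×170.7 = 3405.2
Denominator: √[(50926.19 − 45496.89)(33934.67 − 29138.49)] = √[5429.3 × 4796.18] = 5102.9305
r = 3405.2 / 5102.9305 ≈ 0.667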